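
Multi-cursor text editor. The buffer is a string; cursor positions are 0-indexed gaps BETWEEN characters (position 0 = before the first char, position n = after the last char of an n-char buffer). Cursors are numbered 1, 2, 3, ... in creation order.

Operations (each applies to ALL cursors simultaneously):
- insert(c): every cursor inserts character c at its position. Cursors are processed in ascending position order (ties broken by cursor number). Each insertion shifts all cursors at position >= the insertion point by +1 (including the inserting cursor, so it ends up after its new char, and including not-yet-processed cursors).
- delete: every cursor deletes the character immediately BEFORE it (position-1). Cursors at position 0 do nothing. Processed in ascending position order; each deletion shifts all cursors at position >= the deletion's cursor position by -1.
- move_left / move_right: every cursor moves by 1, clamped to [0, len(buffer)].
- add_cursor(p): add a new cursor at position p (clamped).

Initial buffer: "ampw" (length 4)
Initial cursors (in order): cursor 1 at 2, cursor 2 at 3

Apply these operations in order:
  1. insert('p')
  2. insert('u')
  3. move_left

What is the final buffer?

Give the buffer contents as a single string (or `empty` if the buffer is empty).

After op 1 (insert('p')): buffer="ampppw" (len 6), cursors c1@3 c2@5, authorship ..1.2.
After op 2 (insert('u')): buffer="ampuppuw" (len 8), cursors c1@4 c2@7, authorship ..11.22.
After op 3 (move_left): buffer="ampuppuw" (len 8), cursors c1@3 c2@6, authorship ..11.22.

Answer: ampuppuw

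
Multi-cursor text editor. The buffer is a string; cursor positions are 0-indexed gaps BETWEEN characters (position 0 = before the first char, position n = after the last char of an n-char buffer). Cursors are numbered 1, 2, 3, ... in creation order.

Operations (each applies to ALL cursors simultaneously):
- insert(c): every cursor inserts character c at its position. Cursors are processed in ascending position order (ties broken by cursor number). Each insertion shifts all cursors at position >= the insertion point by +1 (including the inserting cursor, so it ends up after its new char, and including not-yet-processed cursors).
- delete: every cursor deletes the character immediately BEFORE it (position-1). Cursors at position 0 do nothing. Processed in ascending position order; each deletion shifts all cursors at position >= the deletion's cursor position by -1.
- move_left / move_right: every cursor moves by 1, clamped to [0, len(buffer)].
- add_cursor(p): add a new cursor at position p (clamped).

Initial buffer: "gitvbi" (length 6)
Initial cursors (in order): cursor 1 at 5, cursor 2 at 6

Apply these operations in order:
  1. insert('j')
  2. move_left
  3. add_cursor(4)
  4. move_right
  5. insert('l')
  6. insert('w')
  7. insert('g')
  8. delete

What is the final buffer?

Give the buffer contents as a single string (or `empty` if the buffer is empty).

After op 1 (insert('j')): buffer="gitvbjij" (len 8), cursors c1@6 c2@8, authorship .....1.2
After op 2 (move_left): buffer="gitvbjij" (len 8), cursors c1@5 c2@7, authorship .....1.2
After op 3 (add_cursor(4)): buffer="gitvbjij" (len 8), cursors c3@4 c1@5 c2@7, authorship .....1.2
After op 4 (move_right): buffer="gitvbjij" (len 8), cursors c3@5 c1@6 c2@8, authorship .....1.2
After op 5 (insert('l')): buffer="gitvbljlijl" (len 11), cursors c3@6 c1@8 c2@11, authorship .....311.22
After op 6 (insert('w')): buffer="gitvblwjlwijlw" (len 14), cursors c3@7 c1@10 c2@14, authorship .....33111.222
After op 7 (insert('g')): buffer="gitvblwgjlwgijlwg" (len 17), cursors c3@8 c1@12 c2@17, authorship .....3331111.2222
After op 8 (delete): buffer="gitvblwjlwijlw" (len 14), cursors c3@7 c1@10 c2@14, authorship .....33111.222

Answer: gitvblwjlwijlw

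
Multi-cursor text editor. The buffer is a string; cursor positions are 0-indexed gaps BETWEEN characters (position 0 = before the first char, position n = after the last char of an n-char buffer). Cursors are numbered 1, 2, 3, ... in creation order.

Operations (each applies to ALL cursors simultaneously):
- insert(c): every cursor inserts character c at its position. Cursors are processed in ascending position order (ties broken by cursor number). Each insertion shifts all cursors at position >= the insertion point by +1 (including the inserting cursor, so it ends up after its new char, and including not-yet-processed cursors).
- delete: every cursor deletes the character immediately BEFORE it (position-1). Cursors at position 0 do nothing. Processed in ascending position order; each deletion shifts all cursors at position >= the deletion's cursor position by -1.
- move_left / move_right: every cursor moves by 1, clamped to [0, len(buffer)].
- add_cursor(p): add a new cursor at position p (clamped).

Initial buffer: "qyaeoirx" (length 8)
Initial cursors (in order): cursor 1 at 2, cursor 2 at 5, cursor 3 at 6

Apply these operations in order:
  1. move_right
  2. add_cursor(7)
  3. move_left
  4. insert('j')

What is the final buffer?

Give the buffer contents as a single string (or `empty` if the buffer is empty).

After op 1 (move_right): buffer="qyaeoirx" (len 8), cursors c1@3 c2@6 c3@7, authorship ........
After op 2 (add_cursor(7)): buffer="qyaeoirx" (len 8), cursors c1@3 c2@6 c3@7 c4@7, authorship ........
After op 3 (move_left): buffer="qyaeoirx" (len 8), cursors c1@2 c2@5 c3@6 c4@6, authorship ........
After op 4 (insert('j')): buffer="qyjaeojijjrx" (len 12), cursors c1@3 c2@7 c3@10 c4@10, authorship ..1...2.34..

Answer: qyjaeojijjrx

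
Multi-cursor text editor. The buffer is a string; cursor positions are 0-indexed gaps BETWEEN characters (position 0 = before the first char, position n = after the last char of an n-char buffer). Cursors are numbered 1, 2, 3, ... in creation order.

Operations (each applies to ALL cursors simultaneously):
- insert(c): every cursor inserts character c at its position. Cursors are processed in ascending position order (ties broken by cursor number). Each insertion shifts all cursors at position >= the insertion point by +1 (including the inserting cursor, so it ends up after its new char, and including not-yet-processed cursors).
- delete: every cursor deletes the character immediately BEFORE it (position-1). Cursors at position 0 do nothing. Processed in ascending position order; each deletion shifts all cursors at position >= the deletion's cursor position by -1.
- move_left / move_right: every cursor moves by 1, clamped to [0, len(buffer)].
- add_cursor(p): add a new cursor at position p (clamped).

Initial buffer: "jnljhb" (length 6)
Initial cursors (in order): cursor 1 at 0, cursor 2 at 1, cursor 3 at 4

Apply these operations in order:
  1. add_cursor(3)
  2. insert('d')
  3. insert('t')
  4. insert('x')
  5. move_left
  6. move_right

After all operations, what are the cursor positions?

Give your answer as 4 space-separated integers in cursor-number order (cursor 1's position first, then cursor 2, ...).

After op 1 (add_cursor(3)): buffer="jnljhb" (len 6), cursors c1@0 c2@1 c4@3 c3@4, authorship ......
After op 2 (insert('d')): buffer="djdnldjdhb" (len 10), cursors c1@1 c2@3 c4@6 c3@8, authorship 1.2..4.3..
After op 3 (insert('t')): buffer="dtjdtnldtjdthb" (len 14), cursors c1@2 c2@5 c4@9 c3@12, authorship 11.22..44.33..
After op 4 (insert('x')): buffer="dtxjdtxnldtxjdtxhb" (len 18), cursors c1@3 c2@7 c4@12 c3@16, authorship 111.222..444.333..
After op 5 (move_left): buffer="dtxjdtxnldtxjdtxhb" (len 18), cursors c1@2 c2@6 c4@11 c3@15, authorship 111.222..444.333..
After op 6 (move_right): buffer="dtxjdtxnldtxjdtxhb" (len 18), cursors c1@3 c2@7 c4@12 c3@16, authorship 111.222..444.333..

Answer: 3 7 16 12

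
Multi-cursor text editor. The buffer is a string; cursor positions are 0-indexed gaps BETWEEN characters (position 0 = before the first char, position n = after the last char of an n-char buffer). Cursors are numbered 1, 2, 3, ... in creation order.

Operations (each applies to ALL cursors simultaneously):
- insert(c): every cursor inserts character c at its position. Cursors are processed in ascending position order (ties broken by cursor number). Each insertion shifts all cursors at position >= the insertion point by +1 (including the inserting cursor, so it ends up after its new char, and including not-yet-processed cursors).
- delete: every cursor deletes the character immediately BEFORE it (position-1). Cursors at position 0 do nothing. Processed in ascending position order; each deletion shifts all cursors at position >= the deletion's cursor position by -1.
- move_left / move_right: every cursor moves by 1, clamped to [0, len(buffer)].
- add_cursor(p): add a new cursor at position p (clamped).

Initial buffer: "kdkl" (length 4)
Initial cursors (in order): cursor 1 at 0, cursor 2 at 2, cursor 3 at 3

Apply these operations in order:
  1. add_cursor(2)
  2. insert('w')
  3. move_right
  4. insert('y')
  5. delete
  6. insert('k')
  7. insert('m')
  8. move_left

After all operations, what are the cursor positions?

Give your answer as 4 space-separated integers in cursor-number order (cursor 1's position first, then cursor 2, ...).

Answer: 3 11 15 11

Derivation:
After op 1 (add_cursor(2)): buffer="kdkl" (len 4), cursors c1@0 c2@2 c4@2 c3@3, authorship ....
After op 2 (insert('w')): buffer="wkdwwkwl" (len 8), cursors c1@1 c2@5 c4@5 c3@7, authorship 1..24.3.
After op 3 (move_right): buffer="wkdwwkwl" (len 8), cursors c1@2 c2@6 c4@6 c3@8, authorship 1..24.3.
After op 4 (insert('y')): buffer="wkydwwkyywly" (len 12), cursors c1@3 c2@9 c4@9 c3@12, authorship 1.1.24.243.3
After op 5 (delete): buffer="wkdwwkwl" (len 8), cursors c1@2 c2@6 c4@6 c3@8, authorship 1..24.3.
After op 6 (insert('k')): buffer="wkkdwwkkkwlk" (len 12), cursors c1@3 c2@9 c4@9 c3@12, authorship 1.1.24.243.3
After op 7 (insert('m')): buffer="wkkmdwwkkkmmwlkm" (len 16), cursors c1@4 c2@12 c4@12 c3@16, authorship 1.11.24.24243.33
After op 8 (move_left): buffer="wkkmdwwkkkmmwlkm" (len 16), cursors c1@3 c2@11 c4@11 c3@15, authorship 1.11.24.24243.33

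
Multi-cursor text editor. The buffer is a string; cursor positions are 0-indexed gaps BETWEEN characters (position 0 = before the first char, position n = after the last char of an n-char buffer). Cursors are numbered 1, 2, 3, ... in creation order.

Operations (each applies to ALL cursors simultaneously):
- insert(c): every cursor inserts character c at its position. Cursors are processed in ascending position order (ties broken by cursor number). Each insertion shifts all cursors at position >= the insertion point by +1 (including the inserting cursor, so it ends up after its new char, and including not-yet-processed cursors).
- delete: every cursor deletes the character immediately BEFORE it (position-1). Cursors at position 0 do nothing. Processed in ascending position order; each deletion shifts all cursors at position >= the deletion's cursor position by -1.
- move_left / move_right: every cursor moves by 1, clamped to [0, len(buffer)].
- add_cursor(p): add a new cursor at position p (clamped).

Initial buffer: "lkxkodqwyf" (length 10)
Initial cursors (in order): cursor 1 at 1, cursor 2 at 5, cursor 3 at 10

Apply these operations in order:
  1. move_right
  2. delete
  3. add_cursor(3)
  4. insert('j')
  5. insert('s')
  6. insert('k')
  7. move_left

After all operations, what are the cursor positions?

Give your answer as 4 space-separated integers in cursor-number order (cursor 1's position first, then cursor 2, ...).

After op 1 (move_right): buffer="lkxkodqwyf" (len 10), cursors c1@2 c2@6 c3@10, authorship ..........
After op 2 (delete): buffer="lxkoqwy" (len 7), cursors c1@1 c2@4 c3@7, authorship .......
After op 3 (add_cursor(3)): buffer="lxkoqwy" (len 7), cursors c1@1 c4@3 c2@4 c3@7, authorship .......
After op 4 (insert('j')): buffer="ljxkjojqwyj" (len 11), cursors c1@2 c4@5 c2@7 c3@11, authorship .1..4.2...3
After op 5 (insert('s')): buffer="ljsxkjsojsqwyjs" (len 15), cursors c1@3 c4@7 c2@10 c3@15, authorship .11..44.22...33
After op 6 (insert('k')): buffer="ljskxkjskojskqwyjsk" (len 19), cursors c1@4 c4@9 c2@13 c3@19, authorship .111..444.222...333
After op 7 (move_left): buffer="ljskxkjskojskqwyjsk" (len 19), cursors c1@3 c4@8 c2@12 c3@18, authorship .111..444.222...333

Answer: 3 12 18 8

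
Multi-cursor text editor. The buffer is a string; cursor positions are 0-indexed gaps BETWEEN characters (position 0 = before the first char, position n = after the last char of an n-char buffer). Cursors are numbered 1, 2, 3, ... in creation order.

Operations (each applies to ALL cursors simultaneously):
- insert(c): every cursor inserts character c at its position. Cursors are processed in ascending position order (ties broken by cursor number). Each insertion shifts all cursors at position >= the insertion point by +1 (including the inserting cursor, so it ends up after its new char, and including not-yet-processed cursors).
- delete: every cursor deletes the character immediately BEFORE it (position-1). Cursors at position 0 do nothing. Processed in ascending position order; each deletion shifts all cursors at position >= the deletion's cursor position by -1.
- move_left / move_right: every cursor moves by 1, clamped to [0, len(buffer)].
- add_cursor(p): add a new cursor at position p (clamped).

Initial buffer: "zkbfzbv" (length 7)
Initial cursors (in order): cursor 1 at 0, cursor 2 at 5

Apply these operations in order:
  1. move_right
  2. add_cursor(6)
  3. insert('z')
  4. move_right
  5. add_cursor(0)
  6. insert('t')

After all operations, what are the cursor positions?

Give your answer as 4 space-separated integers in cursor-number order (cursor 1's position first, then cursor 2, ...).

After op 1 (move_right): buffer="zkbfzbv" (len 7), cursors c1@1 c2@6, authorship .......
After op 2 (add_cursor(6)): buffer="zkbfzbv" (len 7), cursors c1@1 c2@6 c3@6, authorship .......
After op 3 (insert('z')): buffer="zzkbfzbzzv" (len 10), cursors c1@2 c2@9 c3@9, authorship .1.....23.
After op 4 (move_right): buffer="zzkbfzbzzv" (len 10), cursors c1@3 c2@10 c3@10, authorship .1.....23.
After op 5 (add_cursor(0)): buffer="zzkbfzbzzv" (len 10), cursors c4@0 c1@3 c2@10 c3@10, authorship .1.....23.
After op 6 (insert('t')): buffer="tzzktbfzbzzvtt" (len 14), cursors c4@1 c1@5 c2@14 c3@14, authorship 4.1.1....23.23

Answer: 5 14 14 1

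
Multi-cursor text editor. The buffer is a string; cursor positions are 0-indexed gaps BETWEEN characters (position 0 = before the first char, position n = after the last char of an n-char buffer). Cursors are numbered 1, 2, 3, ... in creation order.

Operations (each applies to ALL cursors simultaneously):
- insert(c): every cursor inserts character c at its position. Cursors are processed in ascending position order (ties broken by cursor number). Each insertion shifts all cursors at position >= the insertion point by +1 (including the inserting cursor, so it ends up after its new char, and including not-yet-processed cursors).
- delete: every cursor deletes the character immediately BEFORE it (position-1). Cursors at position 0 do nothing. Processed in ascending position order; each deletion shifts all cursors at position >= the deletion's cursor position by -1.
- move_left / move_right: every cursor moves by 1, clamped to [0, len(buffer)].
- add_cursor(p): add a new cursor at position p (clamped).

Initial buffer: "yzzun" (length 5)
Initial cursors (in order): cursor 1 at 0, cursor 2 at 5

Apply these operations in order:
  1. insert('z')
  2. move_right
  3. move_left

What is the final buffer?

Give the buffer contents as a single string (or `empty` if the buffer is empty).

After op 1 (insert('z')): buffer="zyzzunz" (len 7), cursors c1@1 c2@7, authorship 1.....2
After op 2 (move_right): buffer="zyzzunz" (len 7), cursors c1@2 c2@7, authorship 1.....2
After op 3 (move_left): buffer="zyzzunz" (len 7), cursors c1@1 c2@6, authorship 1.....2

Answer: zyzzunz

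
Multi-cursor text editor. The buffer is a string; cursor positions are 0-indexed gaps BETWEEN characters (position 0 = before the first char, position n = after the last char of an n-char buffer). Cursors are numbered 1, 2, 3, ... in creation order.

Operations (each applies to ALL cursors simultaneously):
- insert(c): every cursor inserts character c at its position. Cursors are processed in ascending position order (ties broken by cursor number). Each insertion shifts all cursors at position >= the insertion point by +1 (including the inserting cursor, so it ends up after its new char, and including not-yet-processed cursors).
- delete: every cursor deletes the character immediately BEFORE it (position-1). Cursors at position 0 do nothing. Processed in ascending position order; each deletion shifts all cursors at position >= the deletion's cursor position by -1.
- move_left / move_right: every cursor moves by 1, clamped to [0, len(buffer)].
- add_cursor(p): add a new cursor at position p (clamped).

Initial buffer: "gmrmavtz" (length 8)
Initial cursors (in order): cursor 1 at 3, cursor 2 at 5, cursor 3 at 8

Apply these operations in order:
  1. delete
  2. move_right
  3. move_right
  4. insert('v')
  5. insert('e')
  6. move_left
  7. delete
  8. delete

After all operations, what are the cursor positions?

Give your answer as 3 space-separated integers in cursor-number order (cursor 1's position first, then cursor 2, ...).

After op 1 (delete): buffer="gmmvt" (len 5), cursors c1@2 c2@3 c3@5, authorship .....
After op 2 (move_right): buffer="gmmvt" (len 5), cursors c1@3 c2@4 c3@5, authorship .....
After op 3 (move_right): buffer="gmmvt" (len 5), cursors c1@4 c2@5 c3@5, authorship .....
After op 4 (insert('v')): buffer="gmmvvtvv" (len 8), cursors c1@5 c2@8 c3@8, authorship ....1.23
After op 5 (insert('e')): buffer="gmmvvetvvee" (len 11), cursors c1@6 c2@11 c3@11, authorship ....11.2323
After op 6 (move_left): buffer="gmmvvetvvee" (len 11), cursors c1@5 c2@10 c3@10, authorship ....11.2323
After op 7 (delete): buffer="gmmvetve" (len 8), cursors c1@4 c2@7 c3@7, authorship ....1.23
After op 8 (delete): buffer="gmmee" (len 5), cursors c1@3 c2@4 c3@4, authorship ...13

Answer: 3 4 4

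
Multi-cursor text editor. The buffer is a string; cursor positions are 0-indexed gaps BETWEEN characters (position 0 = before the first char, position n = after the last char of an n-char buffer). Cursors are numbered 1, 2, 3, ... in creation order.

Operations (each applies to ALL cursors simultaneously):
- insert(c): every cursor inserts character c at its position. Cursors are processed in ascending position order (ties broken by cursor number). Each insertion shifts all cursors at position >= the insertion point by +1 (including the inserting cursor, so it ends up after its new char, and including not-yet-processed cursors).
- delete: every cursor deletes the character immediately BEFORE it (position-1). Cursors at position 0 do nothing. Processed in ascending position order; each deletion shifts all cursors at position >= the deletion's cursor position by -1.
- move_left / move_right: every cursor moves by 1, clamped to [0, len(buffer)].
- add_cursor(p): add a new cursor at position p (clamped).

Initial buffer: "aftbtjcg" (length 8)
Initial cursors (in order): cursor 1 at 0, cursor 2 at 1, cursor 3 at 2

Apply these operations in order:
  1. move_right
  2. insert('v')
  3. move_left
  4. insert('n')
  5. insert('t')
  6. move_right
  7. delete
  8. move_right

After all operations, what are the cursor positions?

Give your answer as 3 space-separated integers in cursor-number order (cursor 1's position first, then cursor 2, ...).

Answer: 4 7 10

Derivation:
After op 1 (move_right): buffer="aftbtjcg" (len 8), cursors c1@1 c2@2 c3@3, authorship ........
After op 2 (insert('v')): buffer="avfvtvbtjcg" (len 11), cursors c1@2 c2@4 c3@6, authorship .1.2.3.....
After op 3 (move_left): buffer="avfvtvbtjcg" (len 11), cursors c1@1 c2@3 c3@5, authorship .1.2.3.....
After op 4 (insert('n')): buffer="anvfnvtnvbtjcg" (len 14), cursors c1@2 c2@5 c3@8, authorship .11.22.33.....
After op 5 (insert('t')): buffer="antvfntvtntvbtjcg" (len 17), cursors c1@3 c2@7 c3@11, authorship .111.222.333.....
After op 6 (move_right): buffer="antvfntvtntvbtjcg" (len 17), cursors c1@4 c2@8 c3@12, authorship .111.222.333.....
After op 7 (delete): buffer="antfnttntbtjcg" (len 14), cursors c1@3 c2@6 c3@9, authorship .11.22.33.....
After op 8 (move_right): buffer="antfnttntbtjcg" (len 14), cursors c1@4 c2@7 c3@10, authorship .11.22.33.....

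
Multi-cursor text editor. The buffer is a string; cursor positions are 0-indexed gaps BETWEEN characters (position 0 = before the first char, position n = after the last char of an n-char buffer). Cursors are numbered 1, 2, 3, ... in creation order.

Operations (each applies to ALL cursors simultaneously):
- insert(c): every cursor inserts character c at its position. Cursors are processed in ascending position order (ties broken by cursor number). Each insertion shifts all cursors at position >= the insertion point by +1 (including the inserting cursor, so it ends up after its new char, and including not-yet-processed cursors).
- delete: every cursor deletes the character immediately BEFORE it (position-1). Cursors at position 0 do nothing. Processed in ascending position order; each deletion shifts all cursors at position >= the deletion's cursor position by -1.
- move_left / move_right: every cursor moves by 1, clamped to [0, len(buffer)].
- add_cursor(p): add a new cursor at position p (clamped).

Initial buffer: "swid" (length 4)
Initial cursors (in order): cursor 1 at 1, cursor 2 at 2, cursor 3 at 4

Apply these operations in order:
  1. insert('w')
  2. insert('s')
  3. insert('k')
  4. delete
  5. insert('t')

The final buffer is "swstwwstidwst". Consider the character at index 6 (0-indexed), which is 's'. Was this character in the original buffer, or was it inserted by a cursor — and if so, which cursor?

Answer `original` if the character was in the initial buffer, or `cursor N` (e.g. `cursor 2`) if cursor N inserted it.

After op 1 (insert('w')): buffer="swwwidw" (len 7), cursors c1@2 c2@4 c3@7, authorship .1.2..3
After op 2 (insert('s')): buffer="swswwsidws" (len 10), cursors c1@3 c2@6 c3@10, authorship .11.22..33
After op 3 (insert('k')): buffer="swskwwskidwsk" (len 13), cursors c1@4 c2@8 c3@13, authorship .111.222..333
After op 4 (delete): buffer="swswwsidws" (len 10), cursors c1@3 c2@6 c3@10, authorship .11.22..33
After op 5 (insert('t')): buffer="swstwwstidwst" (len 13), cursors c1@4 c2@8 c3@13, authorship .111.222..333
Authorship (.=original, N=cursor N): . 1 1 1 . 2 2 2 . . 3 3 3
Index 6: author = 2

Answer: cursor 2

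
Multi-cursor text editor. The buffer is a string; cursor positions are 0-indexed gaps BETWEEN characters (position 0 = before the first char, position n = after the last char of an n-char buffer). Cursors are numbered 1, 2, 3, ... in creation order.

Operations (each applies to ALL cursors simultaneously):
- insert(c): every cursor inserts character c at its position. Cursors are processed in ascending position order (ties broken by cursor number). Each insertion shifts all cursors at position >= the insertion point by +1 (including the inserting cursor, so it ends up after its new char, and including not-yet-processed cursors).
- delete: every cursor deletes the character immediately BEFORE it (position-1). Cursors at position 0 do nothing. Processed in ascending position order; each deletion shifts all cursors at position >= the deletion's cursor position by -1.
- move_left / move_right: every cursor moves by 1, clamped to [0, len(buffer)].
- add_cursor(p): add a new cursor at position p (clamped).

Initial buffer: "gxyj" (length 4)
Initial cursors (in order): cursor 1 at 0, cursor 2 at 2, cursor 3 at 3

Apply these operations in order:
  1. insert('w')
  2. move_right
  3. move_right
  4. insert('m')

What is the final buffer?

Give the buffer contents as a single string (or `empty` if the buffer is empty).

After op 1 (insert('w')): buffer="wgxwywj" (len 7), cursors c1@1 c2@4 c3@6, authorship 1..2.3.
After op 2 (move_right): buffer="wgxwywj" (len 7), cursors c1@2 c2@5 c3@7, authorship 1..2.3.
After op 3 (move_right): buffer="wgxwywj" (len 7), cursors c1@3 c2@6 c3@7, authorship 1..2.3.
After op 4 (insert('m')): buffer="wgxmwywmjm" (len 10), cursors c1@4 c2@8 c3@10, authorship 1..12.32.3

Answer: wgxmwywmjm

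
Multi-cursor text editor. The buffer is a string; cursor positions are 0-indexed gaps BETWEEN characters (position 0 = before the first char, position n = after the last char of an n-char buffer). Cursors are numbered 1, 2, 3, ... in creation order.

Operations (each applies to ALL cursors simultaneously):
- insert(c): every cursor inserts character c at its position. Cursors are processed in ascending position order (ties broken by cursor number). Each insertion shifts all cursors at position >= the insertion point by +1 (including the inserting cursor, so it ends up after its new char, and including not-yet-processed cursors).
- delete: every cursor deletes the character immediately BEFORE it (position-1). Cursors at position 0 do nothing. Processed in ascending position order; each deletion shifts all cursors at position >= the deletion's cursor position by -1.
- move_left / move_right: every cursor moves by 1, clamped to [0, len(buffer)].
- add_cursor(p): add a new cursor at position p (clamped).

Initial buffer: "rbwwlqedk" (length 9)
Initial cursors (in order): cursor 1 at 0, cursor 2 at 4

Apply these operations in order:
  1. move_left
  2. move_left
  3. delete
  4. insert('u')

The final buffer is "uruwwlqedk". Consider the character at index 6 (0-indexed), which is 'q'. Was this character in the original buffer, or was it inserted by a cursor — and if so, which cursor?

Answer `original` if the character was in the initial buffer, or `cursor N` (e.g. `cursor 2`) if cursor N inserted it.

After op 1 (move_left): buffer="rbwwlqedk" (len 9), cursors c1@0 c2@3, authorship .........
After op 2 (move_left): buffer="rbwwlqedk" (len 9), cursors c1@0 c2@2, authorship .........
After op 3 (delete): buffer="rwwlqedk" (len 8), cursors c1@0 c2@1, authorship ........
After op 4 (insert('u')): buffer="uruwwlqedk" (len 10), cursors c1@1 c2@3, authorship 1.2.......
Authorship (.=original, N=cursor N): 1 . 2 . . . . . . .
Index 6: author = original

Answer: original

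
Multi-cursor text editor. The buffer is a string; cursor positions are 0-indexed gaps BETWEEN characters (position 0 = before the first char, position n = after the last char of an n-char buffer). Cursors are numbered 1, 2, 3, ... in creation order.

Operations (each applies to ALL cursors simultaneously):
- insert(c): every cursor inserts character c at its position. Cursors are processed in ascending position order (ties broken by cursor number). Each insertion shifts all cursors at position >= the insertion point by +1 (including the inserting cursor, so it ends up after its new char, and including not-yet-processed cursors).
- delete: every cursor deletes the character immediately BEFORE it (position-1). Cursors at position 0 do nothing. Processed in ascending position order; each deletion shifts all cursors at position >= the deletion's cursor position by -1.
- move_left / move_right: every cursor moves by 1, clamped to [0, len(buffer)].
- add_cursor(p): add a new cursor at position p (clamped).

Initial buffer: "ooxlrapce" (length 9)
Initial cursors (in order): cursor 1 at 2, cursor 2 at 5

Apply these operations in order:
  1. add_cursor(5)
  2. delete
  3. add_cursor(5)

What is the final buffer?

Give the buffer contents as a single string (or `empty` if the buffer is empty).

After op 1 (add_cursor(5)): buffer="ooxlrapce" (len 9), cursors c1@2 c2@5 c3@5, authorship .........
After op 2 (delete): buffer="oxapce" (len 6), cursors c1@1 c2@2 c3@2, authorship ......
After op 3 (add_cursor(5)): buffer="oxapce" (len 6), cursors c1@1 c2@2 c3@2 c4@5, authorship ......

Answer: oxapce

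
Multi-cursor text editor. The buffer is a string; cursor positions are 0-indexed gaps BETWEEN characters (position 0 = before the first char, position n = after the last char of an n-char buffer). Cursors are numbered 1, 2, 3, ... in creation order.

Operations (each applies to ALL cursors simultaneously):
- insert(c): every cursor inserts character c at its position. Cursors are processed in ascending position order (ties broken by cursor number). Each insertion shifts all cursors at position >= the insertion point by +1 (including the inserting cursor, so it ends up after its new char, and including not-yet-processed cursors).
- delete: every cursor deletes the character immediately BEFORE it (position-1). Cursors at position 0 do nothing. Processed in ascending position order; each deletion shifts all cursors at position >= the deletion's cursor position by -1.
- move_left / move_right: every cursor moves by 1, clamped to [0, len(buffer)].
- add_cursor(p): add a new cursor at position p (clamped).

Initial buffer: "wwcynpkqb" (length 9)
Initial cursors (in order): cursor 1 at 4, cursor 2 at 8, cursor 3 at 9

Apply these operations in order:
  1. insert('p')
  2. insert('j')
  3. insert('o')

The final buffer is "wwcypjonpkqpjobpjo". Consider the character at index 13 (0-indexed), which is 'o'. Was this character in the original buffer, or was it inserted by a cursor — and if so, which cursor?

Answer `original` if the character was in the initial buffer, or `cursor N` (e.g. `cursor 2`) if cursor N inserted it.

Answer: cursor 2

Derivation:
After op 1 (insert('p')): buffer="wwcypnpkqpbp" (len 12), cursors c1@5 c2@10 c3@12, authorship ....1....2.3
After op 2 (insert('j')): buffer="wwcypjnpkqpjbpj" (len 15), cursors c1@6 c2@12 c3@15, authorship ....11....22.33
After op 3 (insert('o')): buffer="wwcypjonpkqpjobpjo" (len 18), cursors c1@7 c2@14 c3@18, authorship ....111....222.333
Authorship (.=original, N=cursor N): . . . . 1 1 1 . . . . 2 2 2 . 3 3 3
Index 13: author = 2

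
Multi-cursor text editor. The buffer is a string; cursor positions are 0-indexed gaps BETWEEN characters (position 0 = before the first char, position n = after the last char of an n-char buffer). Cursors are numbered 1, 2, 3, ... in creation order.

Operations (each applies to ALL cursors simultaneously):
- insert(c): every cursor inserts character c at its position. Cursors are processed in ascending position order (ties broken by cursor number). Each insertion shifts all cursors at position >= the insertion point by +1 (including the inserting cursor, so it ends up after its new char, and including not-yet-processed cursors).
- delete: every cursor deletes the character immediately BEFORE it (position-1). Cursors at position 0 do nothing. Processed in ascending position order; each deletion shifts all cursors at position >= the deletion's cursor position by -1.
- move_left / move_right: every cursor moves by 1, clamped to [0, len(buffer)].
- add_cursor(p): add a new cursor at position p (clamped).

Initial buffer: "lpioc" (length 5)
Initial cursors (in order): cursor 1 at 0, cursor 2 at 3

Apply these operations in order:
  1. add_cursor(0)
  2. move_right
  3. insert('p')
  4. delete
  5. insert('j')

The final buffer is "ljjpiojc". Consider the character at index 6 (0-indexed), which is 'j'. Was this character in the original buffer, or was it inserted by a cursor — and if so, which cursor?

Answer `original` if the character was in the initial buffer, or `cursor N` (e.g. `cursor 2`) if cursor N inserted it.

After op 1 (add_cursor(0)): buffer="lpioc" (len 5), cursors c1@0 c3@0 c2@3, authorship .....
After op 2 (move_right): buffer="lpioc" (len 5), cursors c1@1 c3@1 c2@4, authorship .....
After op 3 (insert('p')): buffer="lpppiopc" (len 8), cursors c1@3 c3@3 c2@7, authorship .13...2.
After op 4 (delete): buffer="lpioc" (len 5), cursors c1@1 c3@1 c2@4, authorship .....
After op 5 (insert('j')): buffer="ljjpiojc" (len 8), cursors c1@3 c3@3 c2@7, authorship .13...2.
Authorship (.=original, N=cursor N): . 1 3 . . . 2 .
Index 6: author = 2

Answer: cursor 2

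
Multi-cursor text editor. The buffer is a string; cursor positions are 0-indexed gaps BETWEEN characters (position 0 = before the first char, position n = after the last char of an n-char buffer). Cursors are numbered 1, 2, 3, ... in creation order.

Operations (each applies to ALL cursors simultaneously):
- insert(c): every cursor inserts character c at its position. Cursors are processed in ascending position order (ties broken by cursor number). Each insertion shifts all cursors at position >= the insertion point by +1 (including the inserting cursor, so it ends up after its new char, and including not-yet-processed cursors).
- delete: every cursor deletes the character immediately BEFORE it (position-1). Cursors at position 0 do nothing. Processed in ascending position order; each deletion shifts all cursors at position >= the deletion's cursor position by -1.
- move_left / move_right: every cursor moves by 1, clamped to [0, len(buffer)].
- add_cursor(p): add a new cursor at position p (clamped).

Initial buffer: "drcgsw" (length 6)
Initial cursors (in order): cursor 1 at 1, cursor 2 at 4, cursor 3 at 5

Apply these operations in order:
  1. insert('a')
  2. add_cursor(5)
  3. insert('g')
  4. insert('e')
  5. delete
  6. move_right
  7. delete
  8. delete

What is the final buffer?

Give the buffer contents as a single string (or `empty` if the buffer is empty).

After op 1 (insert('a')): buffer="darcgasaw" (len 9), cursors c1@2 c2@6 c3@8, authorship .1...2.3.
After op 2 (add_cursor(5)): buffer="darcgasaw" (len 9), cursors c1@2 c4@5 c2@6 c3@8, authorship .1...2.3.
After op 3 (insert('g')): buffer="dagrcggagsagw" (len 13), cursors c1@3 c4@7 c2@9 c3@12, authorship .11...422.33.
After op 4 (insert('e')): buffer="dagercggeagesagew" (len 17), cursors c1@4 c4@9 c2@12 c3@16, authorship .111...44222.333.
After op 5 (delete): buffer="dagrcggagsagw" (len 13), cursors c1@3 c4@7 c2@9 c3@12, authorship .11...422.33.
After op 6 (move_right): buffer="dagrcggagsagw" (len 13), cursors c1@4 c4@8 c2@10 c3@13, authorship .11...422.33.
After op 7 (delete): buffer="dagcgggag" (len 9), cursors c1@3 c4@6 c2@7 c3@9, authorship .11..4233
After op 8 (delete): buffer="dacga" (len 5), cursors c1@2 c2@4 c4@4 c3@5, authorship .1..3

Answer: dacga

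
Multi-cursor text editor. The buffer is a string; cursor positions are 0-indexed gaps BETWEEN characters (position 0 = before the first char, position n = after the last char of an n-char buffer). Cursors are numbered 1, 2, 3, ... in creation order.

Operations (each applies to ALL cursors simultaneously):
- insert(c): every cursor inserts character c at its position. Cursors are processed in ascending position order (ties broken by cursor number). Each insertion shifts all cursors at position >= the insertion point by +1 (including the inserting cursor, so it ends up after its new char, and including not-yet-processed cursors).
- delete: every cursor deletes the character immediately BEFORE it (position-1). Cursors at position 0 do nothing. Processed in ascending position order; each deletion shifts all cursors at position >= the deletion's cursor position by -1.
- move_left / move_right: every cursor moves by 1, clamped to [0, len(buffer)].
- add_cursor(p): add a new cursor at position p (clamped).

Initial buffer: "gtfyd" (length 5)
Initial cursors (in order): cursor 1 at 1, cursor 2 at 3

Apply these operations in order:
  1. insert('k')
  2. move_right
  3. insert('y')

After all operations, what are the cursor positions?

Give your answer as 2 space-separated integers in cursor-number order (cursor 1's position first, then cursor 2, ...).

Answer: 4 8

Derivation:
After op 1 (insert('k')): buffer="gktfkyd" (len 7), cursors c1@2 c2@5, authorship .1..2..
After op 2 (move_right): buffer="gktfkyd" (len 7), cursors c1@3 c2@6, authorship .1..2..
After op 3 (insert('y')): buffer="gktyfkyyd" (len 9), cursors c1@4 c2@8, authorship .1.1.2.2.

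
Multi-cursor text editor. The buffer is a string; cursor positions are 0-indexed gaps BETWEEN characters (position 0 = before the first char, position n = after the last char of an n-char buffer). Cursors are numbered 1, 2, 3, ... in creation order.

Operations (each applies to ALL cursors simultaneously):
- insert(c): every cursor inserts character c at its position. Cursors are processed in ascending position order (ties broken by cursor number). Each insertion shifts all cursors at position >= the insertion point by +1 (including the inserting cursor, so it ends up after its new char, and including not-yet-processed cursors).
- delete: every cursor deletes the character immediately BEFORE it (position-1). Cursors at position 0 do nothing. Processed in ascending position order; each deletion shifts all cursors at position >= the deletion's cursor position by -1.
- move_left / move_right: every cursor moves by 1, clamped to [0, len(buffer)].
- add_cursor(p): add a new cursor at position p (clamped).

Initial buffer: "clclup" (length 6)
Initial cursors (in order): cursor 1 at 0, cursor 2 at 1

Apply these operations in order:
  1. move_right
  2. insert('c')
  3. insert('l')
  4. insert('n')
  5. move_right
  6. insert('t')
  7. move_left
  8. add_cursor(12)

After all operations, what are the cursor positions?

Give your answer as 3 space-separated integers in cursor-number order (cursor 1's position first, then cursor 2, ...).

After op 1 (move_right): buffer="clclup" (len 6), cursors c1@1 c2@2, authorship ......
After op 2 (insert('c')): buffer="cclcclup" (len 8), cursors c1@2 c2@4, authorship .1.2....
After op 3 (insert('l')): buffer="ccllclclup" (len 10), cursors c1@3 c2@6, authorship .11.22....
After op 4 (insert('n')): buffer="cclnlclnclup" (len 12), cursors c1@4 c2@8, authorship .111.222....
After op 5 (move_right): buffer="cclnlclnclup" (len 12), cursors c1@5 c2@9, authorship .111.222....
After op 6 (insert('t')): buffer="cclnltclnctlup" (len 14), cursors c1@6 c2@11, authorship .111.1222.2...
After op 7 (move_left): buffer="cclnltclnctlup" (len 14), cursors c1@5 c2@10, authorship .111.1222.2...
After op 8 (add_cursor(12)): buffer="cclnltclnctlup" (len 14), cursors c1@5 c2@10 c3@12, authorship .111.1222.2...

Answer: 5 10 12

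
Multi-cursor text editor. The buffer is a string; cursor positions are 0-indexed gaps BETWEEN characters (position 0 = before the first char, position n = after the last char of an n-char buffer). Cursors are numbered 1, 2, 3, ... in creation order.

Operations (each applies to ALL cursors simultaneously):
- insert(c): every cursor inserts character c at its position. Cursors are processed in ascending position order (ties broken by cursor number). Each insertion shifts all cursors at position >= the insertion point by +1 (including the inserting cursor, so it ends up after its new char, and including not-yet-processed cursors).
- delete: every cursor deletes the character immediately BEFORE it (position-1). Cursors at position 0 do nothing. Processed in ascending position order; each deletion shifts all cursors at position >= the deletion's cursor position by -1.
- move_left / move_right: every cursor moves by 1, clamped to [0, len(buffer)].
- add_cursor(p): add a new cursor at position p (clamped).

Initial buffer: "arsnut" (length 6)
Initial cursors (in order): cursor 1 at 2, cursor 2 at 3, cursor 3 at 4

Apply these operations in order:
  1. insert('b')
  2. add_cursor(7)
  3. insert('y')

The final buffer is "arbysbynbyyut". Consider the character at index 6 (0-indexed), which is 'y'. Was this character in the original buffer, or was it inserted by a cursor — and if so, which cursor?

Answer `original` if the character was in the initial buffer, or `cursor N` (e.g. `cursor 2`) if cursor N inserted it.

Answer: cursor 2

Derivation:
After op 1 (insert('b')): buffer="arbsbnbut" (len 9), cursors c1@3 c2@5 c3@7, authorship ..1.2.3..
After op 2 (add_cursor(7)): buffer="arbsbnbut" (len 9), cursors c1@3 c2@5 c3@7 c4@7, authorship ..1.2.3..
After op 3 (insert('y')): buffer="arbysbynbyyut" (len 13), cursors c1@4 c2@7 c3@11 c4@11, authorship ..11.22.334..
Authorship (.=original, N=cursor N): . . 1 1 . 2 2 . 3 3 4 . .
Index 6: author = 2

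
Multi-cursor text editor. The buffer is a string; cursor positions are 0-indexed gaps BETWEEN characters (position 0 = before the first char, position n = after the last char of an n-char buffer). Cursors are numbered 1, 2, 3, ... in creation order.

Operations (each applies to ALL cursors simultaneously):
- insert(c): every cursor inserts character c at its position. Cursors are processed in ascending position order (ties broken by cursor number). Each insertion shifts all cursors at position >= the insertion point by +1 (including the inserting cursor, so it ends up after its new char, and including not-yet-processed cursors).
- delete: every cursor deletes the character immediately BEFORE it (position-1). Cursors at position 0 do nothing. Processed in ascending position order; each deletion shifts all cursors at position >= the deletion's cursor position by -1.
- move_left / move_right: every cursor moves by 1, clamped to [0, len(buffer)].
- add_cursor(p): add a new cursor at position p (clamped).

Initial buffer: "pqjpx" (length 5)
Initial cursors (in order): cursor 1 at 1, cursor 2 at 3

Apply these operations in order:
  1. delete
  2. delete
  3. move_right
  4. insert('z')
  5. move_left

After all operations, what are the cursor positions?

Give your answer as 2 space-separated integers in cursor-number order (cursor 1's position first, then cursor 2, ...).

After op 1 (delete): buffer="qpx" (len 3), cursors c1@0 c2@1, authorship ...
After op 2 (delete): buffer="px" (len 2), cursors c1@0 c2@0, authorship ..
After op 3 (move_right): buffer="px" (len 2), cursors c1@1 c2@1, authorship ..
After op 4 (insert('z')): buffer="pzzx" (len 4), cursors c1@3 c2@3, authorship .12.
After op 5 (move_left): buffer="pzzx" (len 4), cursors c1@2 c2@2, authorship .12.

Answer: 2 2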